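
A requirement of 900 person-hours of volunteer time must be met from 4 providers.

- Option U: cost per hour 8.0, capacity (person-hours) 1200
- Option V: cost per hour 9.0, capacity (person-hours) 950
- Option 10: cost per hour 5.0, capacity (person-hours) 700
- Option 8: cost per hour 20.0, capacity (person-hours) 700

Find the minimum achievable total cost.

Use providers in increasing cost order.
Take 700 from Option 10 at 5.0 → need 200 more.
Take 200 from Option U at 8.0 to finish.
Option V, Option 8: unused.
Cost = 700×5.0 + 200×8.0 = 5100.

5100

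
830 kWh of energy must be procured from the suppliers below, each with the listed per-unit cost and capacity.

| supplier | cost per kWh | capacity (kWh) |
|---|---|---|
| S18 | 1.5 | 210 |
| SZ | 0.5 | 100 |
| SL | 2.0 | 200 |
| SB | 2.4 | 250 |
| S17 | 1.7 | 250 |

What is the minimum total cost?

1358

Fill from the cheapest supplier first.
SZ (0.5): use full 100 → 730 kWh to go.
S18 at 1.5: take all 210 kWh → 520 still needed.
Take 250 from S17 at 1.7 → need 270 more.
SL (2.0): use full 200 → 70 kWh to go.
SB at 2.4: take 70 of its 250 → requirement met.
Cost = 100×0.5 + 210×1.5 + 250×1.7 + 200×2.0 + 70×2.4 = 1358.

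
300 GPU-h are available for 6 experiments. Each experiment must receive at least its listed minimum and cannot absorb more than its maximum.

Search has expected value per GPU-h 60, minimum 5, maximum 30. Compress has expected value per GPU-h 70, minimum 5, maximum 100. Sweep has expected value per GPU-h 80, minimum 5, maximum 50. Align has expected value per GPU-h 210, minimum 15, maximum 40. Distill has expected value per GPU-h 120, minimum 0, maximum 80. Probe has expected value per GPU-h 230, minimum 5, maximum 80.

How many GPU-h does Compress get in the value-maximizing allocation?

45

Meeting every minimum uses 5+5+5+15+0+5 = 35 GPU-h, leaving 265.
Order the experiments by expected value per GPU-h: Probe 230 > Align 210 > Distill 120 > Sweep 80 > Compress 70 > Search 60.
Probe: +75 to 80 (cap) → 190 left.
Give Align 25 more to hit its cap of 40 → 165 left.
Distill takes 80 more to reach its cap of 80 → 85 left.
Sweep: +45 to 50 (cap) → 40 left.
Only 40 left; Compress takes them to reach 45.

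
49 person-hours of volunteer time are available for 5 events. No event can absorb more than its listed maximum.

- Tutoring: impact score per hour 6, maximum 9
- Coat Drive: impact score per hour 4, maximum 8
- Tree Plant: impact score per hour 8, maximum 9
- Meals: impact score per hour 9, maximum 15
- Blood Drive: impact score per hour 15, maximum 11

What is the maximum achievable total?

Rank by impact score per hour: Blood Drive 15 > Meals 9 > Tree Plant 8 > Tutoring 6 > Coat Drive 4.
Blood Drive takes 11 to reach its cap of 11 — 38 left.
Give Meals 15 to hit its cap of 15 — 23 left.
Give Tree Plant 9 to hit its cap of 9 — 14 left.
Tutoring takes 9 to reach its cap of 9 — 5 left.
Only 5 left; Coat Drive takes them to reach 5.
Total = 6×9 + 4×5 + 8×9 + 9×15 + 15×11 = 446.

446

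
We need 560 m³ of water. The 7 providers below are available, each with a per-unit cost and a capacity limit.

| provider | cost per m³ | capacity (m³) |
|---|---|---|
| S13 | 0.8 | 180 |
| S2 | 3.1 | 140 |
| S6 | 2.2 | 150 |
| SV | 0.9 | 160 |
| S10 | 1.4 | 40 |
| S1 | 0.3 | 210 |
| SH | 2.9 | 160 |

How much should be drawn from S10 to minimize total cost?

Use providers in increasing cost order.
S1 at 0.3: take all 210 m³ → 350 still needed.
S13 at 0.8: take all 180 m³ → 170 still needed.
SV at 0.9: take all 160 m³ → 10 still needed.
S10 at 1.4: take 10 of its 40 → requirement met.
S6, SH, S2: unused.

10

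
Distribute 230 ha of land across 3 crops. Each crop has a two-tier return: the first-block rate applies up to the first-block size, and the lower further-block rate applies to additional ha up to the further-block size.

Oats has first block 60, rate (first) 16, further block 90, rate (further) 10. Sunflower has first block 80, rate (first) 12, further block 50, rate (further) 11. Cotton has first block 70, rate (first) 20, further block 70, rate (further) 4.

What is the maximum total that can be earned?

3540

Treat each block as its own option and order by rate: Cotton/first 20 > Oats/first 16 > Sunflower/first 12 > Sunflower/second 11 > Oats/second 10 > Cotton/second 4.
Cotton first at 20: fill all 70 ; 160 left.
Oats first at 16: fill all 60 ; 100 left.
Sunflower/first (12): +80 ; 20 left.
Sunflower second at 11: only 20 left, fill 20.
Total = 20×70 + 16×60 + 12×80 + 11×20 = 3540.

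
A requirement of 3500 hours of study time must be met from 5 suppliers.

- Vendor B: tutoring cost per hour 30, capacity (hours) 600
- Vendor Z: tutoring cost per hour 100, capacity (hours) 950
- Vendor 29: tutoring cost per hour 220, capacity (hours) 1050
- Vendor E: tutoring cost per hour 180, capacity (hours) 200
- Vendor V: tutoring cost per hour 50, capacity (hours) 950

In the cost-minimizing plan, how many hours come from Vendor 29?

Cheapest first:
Vendor B at 30: take all 600 hours ; 2900 still needed.
Vendor V (50): use full 950 ; 1950 hours to go.
Vendor Z (100): use full 950 ; 1000 hours to go.
Vendor E (180): use full 200 ; 800 hours to go.
Vendor 29 at 220: take 800 of its 1050 ; requirement met.

800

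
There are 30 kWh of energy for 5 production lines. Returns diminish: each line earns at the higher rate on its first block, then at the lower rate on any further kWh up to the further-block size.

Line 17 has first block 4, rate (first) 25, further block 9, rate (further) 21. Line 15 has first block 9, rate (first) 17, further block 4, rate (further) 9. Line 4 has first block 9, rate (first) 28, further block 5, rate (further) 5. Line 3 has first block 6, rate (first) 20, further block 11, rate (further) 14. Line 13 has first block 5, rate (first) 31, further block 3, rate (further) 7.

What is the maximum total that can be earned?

Rank every tier by rate: Line 13/tier1 31 > Line 4/tier1 28 > Line 17/tier1 25 > Line 17/tier2 21 > Line 3/tier1 20 > Line 15/tier1 17 > Line 3/tier2 14 > Line 15/tier2 9 > Line 13/tier2 7 > Line 4/tier2 5.
Fill Line 13 tier1 block (5 at 31) ; 25 left.
Line 4 tier1 at 28: fill all 9 ; 16 left.
Line 17/tier1 (25): +4 ; 12 left.
Fill Line 17 tier2 block (9 at 21) ; 3 left.
Line 3/tier1: +3 of 6 at 20; pool empty.
Total = 31×5 + 28×9 + 25×4 + 21×9 + 20×3 = 756.

756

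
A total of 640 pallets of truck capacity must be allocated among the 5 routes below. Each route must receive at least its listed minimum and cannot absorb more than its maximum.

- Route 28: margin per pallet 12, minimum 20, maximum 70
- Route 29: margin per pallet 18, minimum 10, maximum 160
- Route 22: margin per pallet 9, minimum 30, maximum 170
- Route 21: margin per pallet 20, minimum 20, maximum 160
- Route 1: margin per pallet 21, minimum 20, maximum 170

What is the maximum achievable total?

Meeting every minimum uses 20+10+30+20+20 = 100 pallets, leaving 540.
Highest margin per pallet first: Route 1 21 > Route 21 20 > Route 29 18 > Route 28 12 > Route 22 9.
Route 1 takes 150 more to reach its cap of 170 → 390 left.
Give Route 21 140 more to hit its cap of 160 → 250 left.
Route 29 takes 150 more to reach its cap of 160 → 100 left.
Give Route 28 50 more to hit its cap of 70 → 50 left.
Route 22 has room for 140 more but only 50 remain, so it gets 80.
Total = 12×70 + 18×160 + 9×80 + 20×160 + 21×170 = 11210.

11210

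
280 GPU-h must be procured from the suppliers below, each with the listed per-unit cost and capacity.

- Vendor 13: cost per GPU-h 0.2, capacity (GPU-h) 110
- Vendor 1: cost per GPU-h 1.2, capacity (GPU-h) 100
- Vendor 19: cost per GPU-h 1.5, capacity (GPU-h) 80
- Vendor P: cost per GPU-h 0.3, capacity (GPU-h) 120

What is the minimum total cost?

118

Cheapest first:
Take 110 from Vendor 13 at 0.2 → need 170 more.
Vendor P (0.3): use full 120 → 50 GPU-h to go.
Vendor 1 at 1.2: take 50 of its 100 → requirement met.
Vendor 19: unused.
Cost = 110×0.2 + 120×0.3 + 50×1.2 = 118.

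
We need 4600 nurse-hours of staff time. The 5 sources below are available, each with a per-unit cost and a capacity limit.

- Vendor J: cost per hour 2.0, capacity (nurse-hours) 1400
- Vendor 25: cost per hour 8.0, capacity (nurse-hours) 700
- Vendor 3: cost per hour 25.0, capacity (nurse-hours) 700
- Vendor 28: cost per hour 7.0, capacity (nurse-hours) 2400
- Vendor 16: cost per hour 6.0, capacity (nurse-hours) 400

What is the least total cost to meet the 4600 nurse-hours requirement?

Cheapest first:
Take 1400 from Vendor J at 2.0 → need 3200 more.
Vendor 16 at 6.0: take all 400 nurse-hours → 2800 still needed.
Vendor 28 at 7.0: take all 2400 nurse-hours → 400 still needed.
Vendor 25 at 8.0: take 400 of its 700 → requirement met.
Vendor 3: unused.
Cost = 1400×2.0 + 400×6.0 + 2400×7.0 + 400×8.0 = 25200.

25200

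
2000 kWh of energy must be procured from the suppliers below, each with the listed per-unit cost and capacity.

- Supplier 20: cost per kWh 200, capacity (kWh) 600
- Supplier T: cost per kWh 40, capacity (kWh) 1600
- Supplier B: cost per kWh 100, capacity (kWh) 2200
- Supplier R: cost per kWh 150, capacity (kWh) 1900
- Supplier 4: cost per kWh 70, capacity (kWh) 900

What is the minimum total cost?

92000

Fill from the cheapest supplier first.
Take 1600 from Supplier T at 40 → need 400 more.
Supplier 4 (70): take the remaining 400 → done.
Supplier B, Supplier R, Supplier 20: unused.
Cost = 1600×40 + 400×70 = 92000.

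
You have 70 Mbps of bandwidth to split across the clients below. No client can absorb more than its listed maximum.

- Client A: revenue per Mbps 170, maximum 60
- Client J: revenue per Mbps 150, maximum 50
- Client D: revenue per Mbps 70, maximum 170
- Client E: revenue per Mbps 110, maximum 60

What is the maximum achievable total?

Order the clients by revenue per Mbps: Client A 170 > Client J 150 > Client E 110 > Client D 70.
Give Client A 60 to hit its cap of 60 — 10 left.
Client J: +10 (room for 50) → 10. Pool exhausted.
Total = 170×60 + 150×10 = 11700.

11700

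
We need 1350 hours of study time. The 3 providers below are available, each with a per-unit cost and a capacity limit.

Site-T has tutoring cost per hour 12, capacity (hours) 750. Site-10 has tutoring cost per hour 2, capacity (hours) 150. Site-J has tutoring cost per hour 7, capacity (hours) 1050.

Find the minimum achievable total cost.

Use providers in increasing cost order.
Site-10 at 2: take all 150 hours — 1200 still needed.
Site-J at 7: take all 1050 hours — 150 still needed.
Take 150 from Site-T at 12 to finish.
Cost = 150×2 + 1050×7 + 150×12 = 9450.

9450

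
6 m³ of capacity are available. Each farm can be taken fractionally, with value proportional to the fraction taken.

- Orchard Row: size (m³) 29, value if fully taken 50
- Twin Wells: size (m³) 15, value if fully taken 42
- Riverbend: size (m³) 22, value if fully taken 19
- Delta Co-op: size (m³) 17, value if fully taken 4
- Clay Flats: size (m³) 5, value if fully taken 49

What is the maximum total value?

Sort by value density: Clay Flats 49/5≈9.8, Twin Wells 42/15≈2.8, Orchard Row 50/29≈1.72, Riverbend 19/22≈0.864, Delta Co-op 4/17≈0.235.
Clay Flats: take in full, 5 m³ for value 49 — 1 left.
Only 1 m³ remain; take 1/15 of Twin Wells for value 42×1/15 = 2.8.
Total value = 51.8.

51.8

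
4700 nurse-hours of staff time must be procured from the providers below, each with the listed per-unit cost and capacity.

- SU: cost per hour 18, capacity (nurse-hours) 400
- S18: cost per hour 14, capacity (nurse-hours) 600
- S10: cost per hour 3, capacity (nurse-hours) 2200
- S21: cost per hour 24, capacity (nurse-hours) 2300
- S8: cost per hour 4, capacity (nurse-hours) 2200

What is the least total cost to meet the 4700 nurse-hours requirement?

Cheapest first:
Take 2200 from S10 at 3 — need 2500 more.
S8 at 4: take all 2200 nurse-hours — 300 still needed.
S18 (14): take the remaining 300 — done.
SU, S21: unused.
Cost = 2200×3 + 2200×4 + 300×14 = 19600.

19600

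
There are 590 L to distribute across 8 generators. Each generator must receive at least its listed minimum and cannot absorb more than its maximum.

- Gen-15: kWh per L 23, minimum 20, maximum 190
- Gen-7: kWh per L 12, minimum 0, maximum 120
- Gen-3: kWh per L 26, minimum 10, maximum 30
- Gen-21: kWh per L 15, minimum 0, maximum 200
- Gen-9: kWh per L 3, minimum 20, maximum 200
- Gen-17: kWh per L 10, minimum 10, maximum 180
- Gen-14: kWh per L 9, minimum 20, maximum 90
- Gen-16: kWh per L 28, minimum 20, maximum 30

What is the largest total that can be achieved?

Meeting every minimum uses 20+0+10+0+20+10+20+20 = 100 L, leaving 490.
Highest kWh per L first: Gen-16 28 > Gen-3 26 > Gen-15 23 > Gen-21 15 > Gen-7 12 > Gen-17 10 > Gen-14 9 > Gen-9 3.
Give Gen-16 10 more to hit its cap of 30 ; 480 left.
Gen-3 takes 20 more to reach its cap of 30 ; 460 left.
Gen-15: +170 to 190 (cap) ; 290 left.
Give Gen-21 200 more to hit its cap of 200 ; 90 left.
Gen-7 has room for 120 more but only 90 remain, so it gets 90.
Total = 23×190 + 12×90 + 26×30 + 15×200 + 3×20 + 10×10 + 9×20 + 28×30 = 10410.

10410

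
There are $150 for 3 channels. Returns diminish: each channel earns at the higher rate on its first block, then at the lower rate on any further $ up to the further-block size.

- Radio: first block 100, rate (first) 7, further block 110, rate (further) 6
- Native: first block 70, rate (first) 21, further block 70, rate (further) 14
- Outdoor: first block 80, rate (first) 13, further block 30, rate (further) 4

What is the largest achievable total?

2580

Treat each block as its own option and order by rate: Native/tier1 21 > Native/tier2 14 > Outdoor/tier1 13 > Radio/tier1 7 > Radio/tier2 6 > Outdoor/tier2 4.
Fill Native tier1 block (70 at 21) ; 80 left.
Native tier2 at 14: fill all 70 ; 10 left.
Outdoor tier1 at 13: only 10 left, fill 10.
Total = 21×70 + 14×70 + 13×10 = 2580.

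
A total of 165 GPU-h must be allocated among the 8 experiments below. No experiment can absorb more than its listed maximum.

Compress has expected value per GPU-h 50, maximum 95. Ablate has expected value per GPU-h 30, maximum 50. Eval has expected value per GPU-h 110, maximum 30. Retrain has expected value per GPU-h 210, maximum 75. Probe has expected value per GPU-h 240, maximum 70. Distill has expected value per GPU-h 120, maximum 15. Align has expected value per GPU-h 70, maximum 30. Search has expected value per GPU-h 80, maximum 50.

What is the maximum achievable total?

34900

Order the experiments by expected value per GPU-h: Probe 240 > Retrain 210 > Distill 120 > Eval 110 > Search 80 > Align 70 > Compress 50 > Ablate 30.
Give Probe 70 to hit its cap of 70 — 95 left.
Retrain: +75 to 75 (cap) — 20 left.
Distill: +15 to 15 (cap) — 5 left.
Eval: +5 (room for 30) → 5. Pool exhausted.
Total = 110×5 + 210×75 + 240×70 + 120×15 = 34900.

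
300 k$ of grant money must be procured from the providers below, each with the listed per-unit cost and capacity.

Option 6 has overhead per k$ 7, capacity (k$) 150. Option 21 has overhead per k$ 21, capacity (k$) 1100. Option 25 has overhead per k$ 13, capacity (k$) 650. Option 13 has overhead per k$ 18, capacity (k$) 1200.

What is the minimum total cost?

3000

Use providers in increasing cost order.
Option 6 at 7: take all 150 k$ — 150 still needed.
Option 25 (13): take the remaining 150 — done.
Option 13, Option 21: unused.
Cost = 150×7 + 150×13 = 3000.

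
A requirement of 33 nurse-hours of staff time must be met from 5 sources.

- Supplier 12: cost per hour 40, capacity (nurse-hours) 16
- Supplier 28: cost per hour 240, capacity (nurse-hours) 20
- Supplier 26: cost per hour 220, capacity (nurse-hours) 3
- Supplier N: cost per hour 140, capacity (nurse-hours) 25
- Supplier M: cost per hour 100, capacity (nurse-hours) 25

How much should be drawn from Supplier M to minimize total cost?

Cheapest first:
Take 16 from Supplier 12 at 40 — need 17 more.
Supplier M at 100: take 17 of its 25 — requirement met.
Supplier N, Supplier 26, Supplier 28: unused.

17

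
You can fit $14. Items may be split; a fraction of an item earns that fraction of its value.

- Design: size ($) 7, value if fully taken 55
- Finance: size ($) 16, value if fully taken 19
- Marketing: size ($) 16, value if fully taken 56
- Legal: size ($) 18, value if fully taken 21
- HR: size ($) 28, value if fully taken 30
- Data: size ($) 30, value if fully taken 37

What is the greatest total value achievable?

Rank by value-to-size ratio: Design 55/7≈7.86, Marketing 56/16≈3.5, Data 37/30≈1.23, Finance 19/16≈1.19, Legal 21/18≈1.17, HR 30/28≈1.07.
Take all of Design (7 $, value 55) — 7 $ left.
Only 7 $ remain; take 7/16 of Marketing for value 56×7/16 = 24.5.
Total value = 79.5.

79.5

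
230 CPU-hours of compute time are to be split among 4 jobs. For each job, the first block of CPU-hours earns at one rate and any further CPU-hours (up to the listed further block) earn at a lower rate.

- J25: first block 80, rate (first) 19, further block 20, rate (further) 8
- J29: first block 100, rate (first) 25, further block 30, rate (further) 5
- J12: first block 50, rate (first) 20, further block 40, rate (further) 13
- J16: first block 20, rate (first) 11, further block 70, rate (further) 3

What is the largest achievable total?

Order all 8 blocks by rate: J29/tier1 25 > J12/tier1 20 > J25/tier1 19 > J12/tier2 13 > J16/tier1 11 > J25/tier2 8 > J29/tier2 5 > J16/tier2 3.
J29 tier1 at 25: fill all 100 — 130 left.
Fill J12 tier1 block (50 at 20) — 80 left.
Fill J25 tier1 block (80 at 19) — 0 left.
Total = 25×100 + 20×50 + 19×80 = 5020.

5020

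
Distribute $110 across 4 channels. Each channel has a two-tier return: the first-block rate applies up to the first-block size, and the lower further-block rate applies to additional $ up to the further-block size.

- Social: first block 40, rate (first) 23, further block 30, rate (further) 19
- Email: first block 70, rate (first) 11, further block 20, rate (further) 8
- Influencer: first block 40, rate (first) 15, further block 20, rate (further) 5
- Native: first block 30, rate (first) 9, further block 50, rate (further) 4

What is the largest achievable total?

Order all 8 blocks by rate: Social/first 23 > Social/second 19 > Influencer/first 15 > Email/first 11 > Native/first 9 > Email/second 8 > Influencer/second 5 > Native/second 4.
Social first at 23: fill all 40 — 70 left.
Social second at 19: fill all 30 — 40 left.
Fill Influencer first block (40 at 15) — 0 left.
Total = 23×40 + 19×30 + 15×40 = 2090.

2090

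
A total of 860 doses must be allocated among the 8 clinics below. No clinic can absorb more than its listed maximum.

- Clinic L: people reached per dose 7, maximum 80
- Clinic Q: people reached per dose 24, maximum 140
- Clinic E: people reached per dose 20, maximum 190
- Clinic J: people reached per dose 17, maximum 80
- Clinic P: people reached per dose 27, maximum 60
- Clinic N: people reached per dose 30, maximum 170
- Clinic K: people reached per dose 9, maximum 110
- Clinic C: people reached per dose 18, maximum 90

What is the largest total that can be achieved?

17990

Rank by people reached per dose: Clinic N 30 > Clinic P 27 > Clinic Q 24 > Clinic E 20 > Clinic C 18 > Clinic J 17 > Clinic K 9 > Clinic L 7.
Clinic N takes 170 to reach its cap of 170 → 690 left.
Give Clinic P 60 to hit its cap of 60 → 630 left.
Clinic Q takes 140 to reach its cap of 140 → 490 left.
Clinic E takes 190 to reach its cap of 190 → 300 left.
Clinic C: +90 to 90 (cap) → 210 left.
Give Clinic J 80 to hit its cap of 80 → 130 left.
Clinic K: +110 to 110 (cap) → 20 left.
Only 20 left; Clinic L takes them to reach 20.
Total = 7×20 + 24×140 + 20×190 + 17×80 + 27×60 + 30×170 + 9×110 + 18×90 = 17990.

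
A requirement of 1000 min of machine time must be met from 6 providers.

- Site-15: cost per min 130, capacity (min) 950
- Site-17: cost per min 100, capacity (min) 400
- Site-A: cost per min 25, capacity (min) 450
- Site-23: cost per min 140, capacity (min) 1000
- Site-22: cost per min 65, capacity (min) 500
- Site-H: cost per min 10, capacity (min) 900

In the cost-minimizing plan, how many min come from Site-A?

Cheapest first:
Site-H (10): use full 900 → 100 min to go.
Site-A at 25: take 100 of its 450 → requirement met.
Site-22, Site-17, Site-15, Site-23: unused.

100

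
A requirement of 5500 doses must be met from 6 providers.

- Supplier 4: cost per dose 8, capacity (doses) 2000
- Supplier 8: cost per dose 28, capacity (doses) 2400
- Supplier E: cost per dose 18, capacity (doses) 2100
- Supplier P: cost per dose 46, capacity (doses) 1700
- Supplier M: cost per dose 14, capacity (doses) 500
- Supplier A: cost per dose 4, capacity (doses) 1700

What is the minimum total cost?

Fill from the cheapest provider first.
Supplier A (4): use full 1700 ; 3800 doses to go.
Take 2000 from Supplier 4 at 8 ; need 1800 more.
Take 500 from Supplier M at 14 ; need 1300 more.
Supplier E (18): take the remaining 1300 ; done.
Supplier 8, Supplier P: unused.
Cost = 1700×4 + 2000×8 + 500×14 + 1300×18 = 53200.

53200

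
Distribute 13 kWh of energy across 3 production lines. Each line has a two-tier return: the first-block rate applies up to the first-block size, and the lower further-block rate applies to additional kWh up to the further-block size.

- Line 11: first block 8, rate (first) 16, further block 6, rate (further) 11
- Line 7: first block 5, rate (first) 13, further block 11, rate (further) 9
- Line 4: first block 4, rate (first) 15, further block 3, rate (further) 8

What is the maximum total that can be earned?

Treat each block as its own option and order by rate: Line 11/first 16 > Line 4/first 15 > Line 7/first 13 > Line 11/second 11 > Line 7/second 9 > Line 4/second 8.
Line 11/first (16): +8 ; 5 left.
Line 4/first (15): +4 ; 1 left.
Line 7 first at 13: only 1 left, fill 1.
Total = 16×8 + 15×4 + 13×1 = 201.

201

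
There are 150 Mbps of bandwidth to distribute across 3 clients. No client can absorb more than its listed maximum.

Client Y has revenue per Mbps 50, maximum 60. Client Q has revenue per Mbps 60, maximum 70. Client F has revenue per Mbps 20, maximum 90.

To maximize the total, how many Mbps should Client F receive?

20

Rank by revenue per Mbps: Client Q 60 > Client Y 50 > Client F 20.
Give Client Q 70 to hit its cap of 70 — 80 left.
Client Y takes 60 to reach its cap of 60 — 20 left.
Only 20 left; Client F takes them to reach 20.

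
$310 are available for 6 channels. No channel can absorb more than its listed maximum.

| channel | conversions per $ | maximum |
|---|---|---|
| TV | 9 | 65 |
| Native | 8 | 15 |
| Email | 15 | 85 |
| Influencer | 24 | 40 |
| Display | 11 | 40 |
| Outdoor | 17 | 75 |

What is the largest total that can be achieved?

4575

Highest conversions per $ first: Influencer 24 > Outdoor 17 > Email 15 > Display 11 > TV 9 > Native 8.
Give Influencer 40 to hit its cap of 40 — 270 left.
Outdoor takes 75 to reach its cap of 75 — 195 left.
Give Email 85 to hit its cap of 85 — 110 left.
Display takes 40 to reach its cap of 40 — 70 left.
TV takes 65 to reach its cap of 65 — 5 left.
Only 5 left; Native takes them to reach 5.
Total = 9×65 + 8×5 + 15×85 + 24×40 + 11×40 + 17×75 = 4575.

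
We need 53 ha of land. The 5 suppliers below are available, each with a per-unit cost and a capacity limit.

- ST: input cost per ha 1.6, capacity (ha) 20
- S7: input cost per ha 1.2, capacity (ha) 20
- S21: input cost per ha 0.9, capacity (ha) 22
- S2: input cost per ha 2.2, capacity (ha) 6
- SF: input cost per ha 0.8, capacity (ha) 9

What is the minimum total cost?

Use suppliers in increasing cost order.
Take 9 from SF at 0.8 ; need 44 more.
S21 at 0.9: take all 22 ha ; 22 still needed.
S7 at 1.2: take all 20 ha ; 2 still needed.
ST at 1.6: take 2 of its 20 ; requirement met.
S2: unused.
Cost = 9×0.8 + 22×0.9 + 20×1.2 + 2×1.6 = 54.2.

54.2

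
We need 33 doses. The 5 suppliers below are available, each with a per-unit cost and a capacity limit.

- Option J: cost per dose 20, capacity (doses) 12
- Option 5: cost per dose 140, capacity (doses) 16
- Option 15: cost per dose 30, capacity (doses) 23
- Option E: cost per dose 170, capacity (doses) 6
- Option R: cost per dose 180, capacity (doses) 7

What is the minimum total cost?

Fill from the cheapest supplier first.
Take 12 from Option J at 20 — need 21 more.
Option 15 (30): take the remaining 21 — done.
Option 5, Option E, Option R: unused.
Cost = 12×20 + 21×30 = 870.

870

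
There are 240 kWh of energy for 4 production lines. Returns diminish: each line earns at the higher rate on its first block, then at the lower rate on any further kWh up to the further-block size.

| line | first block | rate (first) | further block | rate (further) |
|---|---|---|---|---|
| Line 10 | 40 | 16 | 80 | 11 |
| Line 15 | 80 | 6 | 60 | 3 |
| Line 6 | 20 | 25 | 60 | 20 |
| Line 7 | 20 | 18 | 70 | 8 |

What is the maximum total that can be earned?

Order all 8 blocks by rate: Line 6/first 25 > Line 6/second 20 > Line 7/first 18 > Line 10/first 16 > Line 10/second 11 > Line 7/second 8 > Line 15/first 6 > Line 15/second 3.
Line 6/first (25): +20 — 220 left.
Line 6 second at 20: fill all 60 — 160 left.
Line 7/first (18): +20 — 140 left.
Fill Line 10 first block (40 at 16) — 100 left.
Fill Line 10 second block (80 at 11) — 20 left.
20 remain; put them into Line 7 second at 8.
Total = 25×20 + 20×60 + 18×20 + 16×40 + 11×80 + 8×20 = 3740.

3740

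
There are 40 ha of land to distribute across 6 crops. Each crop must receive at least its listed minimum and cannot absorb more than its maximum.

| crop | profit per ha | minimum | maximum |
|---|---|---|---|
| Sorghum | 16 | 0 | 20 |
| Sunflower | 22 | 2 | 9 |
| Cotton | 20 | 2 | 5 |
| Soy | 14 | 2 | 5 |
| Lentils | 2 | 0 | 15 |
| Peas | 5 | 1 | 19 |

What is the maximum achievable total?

Meeting every minimum uses 0+2+2+2+0+1 = 7 ha, leaving 33.
Order the crops by profit per ha: Sunflower 22 > Cotton 20 > Sorghum 16 > Soy 14 > Peas 5 > Lentils 2.
Give Sunflower 7 more to hit its cap of 9 → 26 left.
Cotton: +3 to 5 (cap) → 23 left.
Sorghum takes 20 more to reach its cap of 20 → 3 left.
Soy: +3 to 5 (cap) → 0 left.
Total = 16×20 + 22×9 + 20×5 + 14×5 + 5×1 = 693.

693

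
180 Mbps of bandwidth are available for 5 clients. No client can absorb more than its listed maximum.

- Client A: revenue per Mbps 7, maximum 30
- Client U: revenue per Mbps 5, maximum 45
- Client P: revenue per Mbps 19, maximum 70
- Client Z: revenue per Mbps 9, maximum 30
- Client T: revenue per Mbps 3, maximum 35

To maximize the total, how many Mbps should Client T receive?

5

Highest revenue per Mbps first: Client P 19 > Client Z 9 > Client A 7 > Client U 5 > Client T 3.
Give Client P 70 to hit its cap of 70 ; 110 left.
Client Z takes 30 to reach its cap of 30 ; 80 left.
Client A takes 30 to reach its cap of 30 ; 50 left.
Client U: +45 to 45 (cap) ; 5 left.
Client T: +5 (room for 35) → 5. Pool exhausted.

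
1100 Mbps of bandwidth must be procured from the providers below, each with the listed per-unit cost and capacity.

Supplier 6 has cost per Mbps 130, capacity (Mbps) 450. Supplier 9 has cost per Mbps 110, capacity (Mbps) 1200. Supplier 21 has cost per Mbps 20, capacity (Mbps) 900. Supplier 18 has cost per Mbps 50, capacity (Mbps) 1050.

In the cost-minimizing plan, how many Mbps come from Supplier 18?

200

Use providers in increasing cost order.
Supplier 21 at 20: take all 900 Mbps → 200 still needed.
Supplier 18 (50): take the remaining 200 → done.
Supplier 9, Supplier 6: unused.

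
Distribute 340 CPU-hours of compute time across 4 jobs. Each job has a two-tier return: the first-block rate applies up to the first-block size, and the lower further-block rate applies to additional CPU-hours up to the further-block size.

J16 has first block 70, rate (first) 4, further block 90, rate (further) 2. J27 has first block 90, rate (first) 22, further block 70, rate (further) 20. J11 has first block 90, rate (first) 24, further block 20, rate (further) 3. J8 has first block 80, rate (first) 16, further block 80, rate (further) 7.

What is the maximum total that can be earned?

6890

Rank every tier by rate: J11/T1 24 > J27/T1 22 > J27/T2 20 > J8/T1 16 > J8/T2 7 > J16/T1 4 > J11/T2 3 > J16/T2 2.
J11/T1 (24): +90 ; 250 left.
J27/T1 (22): +90 ; 160 left.
J27 T2 at 20: fill all 70 ; 90 left.
J8/T1 (16): +80 ; 10 left.
10 remain; put them into J8 T2 at 7.
Total = 24×90 + 22×90 + 20×70 + 16×80 + 7×10 = 6890.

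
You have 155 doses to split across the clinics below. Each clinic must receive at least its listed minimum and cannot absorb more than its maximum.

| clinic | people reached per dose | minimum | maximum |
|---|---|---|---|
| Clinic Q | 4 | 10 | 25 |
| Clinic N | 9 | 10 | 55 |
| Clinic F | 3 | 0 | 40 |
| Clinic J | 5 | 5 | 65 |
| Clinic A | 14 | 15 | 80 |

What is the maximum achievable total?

Meeting every minimum uses 10+10+0+5+15 = 40 doses, leaving 115.
Highest people reached per dose first: Clinic A 14 > Clinic N 9 > Clinic J 5 > Clinic Q 4 > Clinic F 3.
Clinic A takes 65 more to reach its cap of 80 → 50 left.
Give Clinic N 45 more to hit its cap of 55 → 5 left.
Clinic J: +5 (room for 60) → 10. Pool exhausted.
Total = 4×10 + 9×55 + 5×10 + 14×80 = 1705.

1705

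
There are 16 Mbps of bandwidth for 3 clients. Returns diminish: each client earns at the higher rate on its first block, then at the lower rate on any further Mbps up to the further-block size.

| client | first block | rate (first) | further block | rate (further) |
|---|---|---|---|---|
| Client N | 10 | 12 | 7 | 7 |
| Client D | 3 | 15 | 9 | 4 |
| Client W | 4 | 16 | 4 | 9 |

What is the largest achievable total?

Treat each block as its own option and order by rate: Client W/tier1 16 > Client D/tier1 15 > Client N/tier1 12 > Client W/tier2 9 > Client N/tier2 7 > Client D/tier2 4.
Client W/tier1 (16): +4 ; 12 left.
Client D tier1 at 15: fill all 3 ; 9 left.
Client N tier1 at 12: only 9 left, fill 9.
Total = 16×4 + 15×3 + 12×9 = 217.

217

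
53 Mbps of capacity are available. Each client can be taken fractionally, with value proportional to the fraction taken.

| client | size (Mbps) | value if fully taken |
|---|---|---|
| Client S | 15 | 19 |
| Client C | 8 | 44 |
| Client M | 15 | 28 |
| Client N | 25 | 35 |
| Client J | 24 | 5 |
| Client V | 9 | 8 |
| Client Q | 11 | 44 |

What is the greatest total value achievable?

Rank by value-to-size ratio: Client C 44/8≈5.5, Client Q 44/11≈4, Client M 28/15≈1.87, Client N 35/25≈1.4, Client S 19/15≈1.27, Client V 8/9≈0.889, Client J 5/24≈0.208.
Client C: take in full, 8 Mbps for value 44 — 45 left.
All 11 Mbps of Client Q fit (value 44) — 34 remain.
Take all of Client M (15 Mbps, value 28) — 19 Mbps left.
Only 19 Mbps remain; take 19/25 of Client N for value 35×19/25 = 26.6.
Total value = 142.6.

142.6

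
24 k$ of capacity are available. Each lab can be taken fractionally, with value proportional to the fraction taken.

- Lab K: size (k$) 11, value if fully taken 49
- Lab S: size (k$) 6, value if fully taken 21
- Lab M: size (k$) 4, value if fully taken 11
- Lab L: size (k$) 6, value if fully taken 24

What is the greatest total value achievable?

Best value per unit of size first: Lab K 49/11≈4.45, Lab L 24/6≈4, Lab S 21/6≈3.5, Lab M 11/4≈2.75.
Take all of Lab K (11 k$, value 49) — 13 k$ left.
All 6 k$ of Lab L fit (value 24) — 7 remain.
Lab S: take in full, 6 k$ for value 21 — 1 left.
1 k$ left: a 1/4 share of Lab M gives 11×1/4 = 2.75.
Total value = 96.75.

96.75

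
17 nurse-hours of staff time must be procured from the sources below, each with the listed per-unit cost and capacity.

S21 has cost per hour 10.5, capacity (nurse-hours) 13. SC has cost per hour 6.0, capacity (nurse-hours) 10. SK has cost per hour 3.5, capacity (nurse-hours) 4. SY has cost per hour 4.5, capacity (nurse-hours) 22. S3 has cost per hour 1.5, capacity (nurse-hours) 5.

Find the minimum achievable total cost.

Fill from the cheapest source first.
Take 5 from S3 at 1.5 — need 12 more.
SK (3.5): use full 4 — 8 nurse-hours to go.
SY at 4.5: take 8 of its 22 — requirement met.
SC, S21: unused.
Cost = 5×1.5 + 4×3.5 + 8×4.5 = 57.5.

57.5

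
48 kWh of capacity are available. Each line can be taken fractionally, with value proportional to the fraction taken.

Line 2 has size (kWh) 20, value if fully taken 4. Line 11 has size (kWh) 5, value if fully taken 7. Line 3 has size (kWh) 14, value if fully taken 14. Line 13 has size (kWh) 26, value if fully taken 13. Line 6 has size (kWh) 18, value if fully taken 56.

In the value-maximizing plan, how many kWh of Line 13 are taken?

Rank by value-to-size ratio: Line 6 56/18≈3.11, Line 11 7/5≈1.4, Line 3 14/14≈1, Line 13 13/26≈0.5, Line 2 4/20≈0.2.
Take all of Line 6 (18 kWh, value 56) → 30 kWh left.
Take all of Line 11 (5 kWh, value 7) → 25 kWh left.
All 14 kWh of Line 3 fit (value 14) → 11 remain.
Fill the last 11 kWh with part of Line 13: 11/26 of it earns 5.5.

11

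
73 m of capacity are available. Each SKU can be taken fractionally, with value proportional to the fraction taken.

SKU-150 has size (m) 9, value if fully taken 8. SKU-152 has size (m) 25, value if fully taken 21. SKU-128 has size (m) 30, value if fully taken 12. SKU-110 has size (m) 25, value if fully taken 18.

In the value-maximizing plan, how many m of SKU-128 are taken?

Best value per unit of size first: SKU-150 8/9≈0.889, SKU-152 21/25≈0.84, SKU-110 18/25≈0.72, SKU-128 12/30≈0.4.
SKU-150: take in full, 9 m for value 8 ; 64 left.
Take all of SKU-152 (25 m, value 21) ; 39 m left.
SKU-110: take in full, 25 m for value 18 ; 14 left.
14 m left: a 14/30 share of SKU-128 gives 12×14/30 = 5.6.

14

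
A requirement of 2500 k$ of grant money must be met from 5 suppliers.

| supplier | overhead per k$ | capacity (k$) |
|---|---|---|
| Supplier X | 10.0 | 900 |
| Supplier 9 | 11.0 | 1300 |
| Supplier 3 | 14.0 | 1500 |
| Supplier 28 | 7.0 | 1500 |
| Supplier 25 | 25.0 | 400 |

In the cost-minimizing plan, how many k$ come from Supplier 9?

Fill from the cheapest supplier first.
Supplier 28 (7.0): use full 1500 → 1000 k$ to go.
Supplier X at 10.0: take all 900 k$ → 100 still needed.
Supplier 9 (11.0): take the remaining 100 → done.
Supplier 3, Supplier 25: unused.

100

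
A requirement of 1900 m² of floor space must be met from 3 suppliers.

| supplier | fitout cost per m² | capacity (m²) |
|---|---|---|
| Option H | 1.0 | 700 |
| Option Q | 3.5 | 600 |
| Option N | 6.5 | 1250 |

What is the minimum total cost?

Cheapest first:
Option H at 1.0: take all 700 m² — 1200 still needed.
Option Q at 3.5: take all 600 m² — 600 still needed.
Option N at 6.5: take 600 of its 1250 — requirement met.
Cost = 700×1.0 + 600×3.5 + 600×6.5 = 6700.

6700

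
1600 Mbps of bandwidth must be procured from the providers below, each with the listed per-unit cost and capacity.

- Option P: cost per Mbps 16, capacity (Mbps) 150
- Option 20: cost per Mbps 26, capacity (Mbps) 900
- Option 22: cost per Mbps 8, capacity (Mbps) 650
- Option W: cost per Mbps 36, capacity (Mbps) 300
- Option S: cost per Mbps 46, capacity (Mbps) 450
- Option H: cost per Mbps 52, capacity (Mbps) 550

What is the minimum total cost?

Fill from the cheapest provider first.
Option 22 (8): use full 650 ; 950 Mbps to go.
Option P at 16: take all 150 Mbps ; 800 still needed.
Option 20 at 26: take 800 of its 900 ; requirement met.
Option W, Option S, Option H: unused.
Cost = 650×8 + 150×16 + 800×26 = 28400.

28400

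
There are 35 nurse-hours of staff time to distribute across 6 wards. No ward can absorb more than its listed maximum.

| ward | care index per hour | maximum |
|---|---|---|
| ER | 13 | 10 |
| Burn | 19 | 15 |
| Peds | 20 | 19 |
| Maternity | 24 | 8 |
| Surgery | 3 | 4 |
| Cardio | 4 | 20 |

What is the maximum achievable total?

Rank by care index per hour: Maternity 24 > Peds 20 > Burn 19 > ER 13 > Cardio 4 > Surgery 3.
Maternity: +8 to 8 (cap) → 27 left.
Peds takes 19 to reach its cap of 19 → 8 left.
Only 8 left; Burn takes them to reach 8.
Total = 19×8 + 20×19 + 24×8 = 724.

724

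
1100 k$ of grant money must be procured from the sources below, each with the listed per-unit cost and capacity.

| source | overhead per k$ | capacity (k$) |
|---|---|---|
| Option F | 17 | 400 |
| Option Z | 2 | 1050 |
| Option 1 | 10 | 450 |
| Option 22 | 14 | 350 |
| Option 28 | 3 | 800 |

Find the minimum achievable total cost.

2250

Use sources in increasing cost order.
Take 1050 from Option Z at 2 ; need 50 more.
Take 50 from Option 28 at 3 to finish.
Option 1, Option 22, Option F: unused.
Cost = 1050×2 + 50×3 = 2250.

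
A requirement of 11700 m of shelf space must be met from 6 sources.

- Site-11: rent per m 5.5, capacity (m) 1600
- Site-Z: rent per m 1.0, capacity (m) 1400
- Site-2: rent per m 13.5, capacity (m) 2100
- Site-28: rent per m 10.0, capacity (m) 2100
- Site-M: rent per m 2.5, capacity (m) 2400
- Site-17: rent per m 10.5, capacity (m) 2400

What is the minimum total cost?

Fill from the cheapest source first.
Take 1400 from Site-Z at 1.0 — need 10300 more.
Take 2400 from Site-M at 2.5 — need 7900 more.
Site-11 (5.5): use full 1600 — 6300 m to go.
Site-28 (10.0): use full 2100 — 4200 m to go.
Site-17 (10.5): use full 2400 — 1800 m to go.
Site-2 (13.5): take the remaining 1800 — done.
Cost = 1400×1.0 + 2400×2.5 + 1600×5.5 + 2100×10.0 + 2400×10.5 + 1800×13.5 = 86700.

86700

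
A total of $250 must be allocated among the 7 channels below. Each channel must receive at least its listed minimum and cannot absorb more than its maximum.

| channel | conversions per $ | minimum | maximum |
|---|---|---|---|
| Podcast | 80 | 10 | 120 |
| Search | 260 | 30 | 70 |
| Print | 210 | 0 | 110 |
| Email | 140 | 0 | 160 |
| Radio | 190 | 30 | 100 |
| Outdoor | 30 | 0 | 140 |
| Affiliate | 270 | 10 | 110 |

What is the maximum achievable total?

Meeting every minimum uses 10+30+0+0+30+0+10 = 80 $, leaving 170.
Rank by conversions per $: Affiliate 270 > Search 260 > Print 210 > Radio 190 > Email 140 > Podcast 80 > Outdoor 30.
Give Affiliate 100 more to hit its cap of 110 ; 70 left.
Give Search 40 more to hit its cap of 70 ; 30 left.
Print: +30 (room for 110) → 30. Pool exhausted.
Total = 80×10 + 260×70 + 210×30 + 190×30 + 270×110 = 60700.

60700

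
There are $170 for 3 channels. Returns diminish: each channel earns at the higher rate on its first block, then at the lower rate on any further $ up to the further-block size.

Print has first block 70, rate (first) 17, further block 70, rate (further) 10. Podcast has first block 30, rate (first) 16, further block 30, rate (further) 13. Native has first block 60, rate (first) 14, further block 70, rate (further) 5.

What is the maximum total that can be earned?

2640

Treat each block as its own option and order by rate: Print/first 17 > Podcast/first 16 > Native/first 14 > Podcast/second 13 > Print/second 10 > Native/second 5.
Print first at 17: fill all 70 — 100 left.
Podcast/first (16): +30 — 70 left.
Native first at 14: fill all 60 — 10 left.
Podcast/second: +10 of 30 at 13; pool empty.
Total = 17×70 + 16×30 + 14×60 + 13×10 = 2640.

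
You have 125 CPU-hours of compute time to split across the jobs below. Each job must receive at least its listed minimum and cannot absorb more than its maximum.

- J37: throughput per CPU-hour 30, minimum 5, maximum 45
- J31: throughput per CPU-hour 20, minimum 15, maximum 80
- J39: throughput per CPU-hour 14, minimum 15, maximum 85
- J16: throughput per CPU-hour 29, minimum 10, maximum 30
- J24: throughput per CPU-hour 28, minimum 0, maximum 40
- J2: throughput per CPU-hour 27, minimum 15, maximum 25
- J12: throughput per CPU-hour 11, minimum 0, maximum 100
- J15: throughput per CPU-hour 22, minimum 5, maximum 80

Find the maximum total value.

Meeting every minimum uses 5+15+15+10+0+15+0+5 = 65 CPU-hours, leaving 60.
Order the jobs by throughput per CPU-hour: J37 30 > J16 29 > J24 28 > J2 27 > J15 22 > J31 20 > J39 14 > J12 11.
J37: +40 to 45 (cap) → 20 left.
Give J16 20 more to hit its cap of 30 → 0 left.
Total = 30×45 + 20×15 + 14×15 + 29×30 + 27×15 + 22×5 = 3245.

3245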